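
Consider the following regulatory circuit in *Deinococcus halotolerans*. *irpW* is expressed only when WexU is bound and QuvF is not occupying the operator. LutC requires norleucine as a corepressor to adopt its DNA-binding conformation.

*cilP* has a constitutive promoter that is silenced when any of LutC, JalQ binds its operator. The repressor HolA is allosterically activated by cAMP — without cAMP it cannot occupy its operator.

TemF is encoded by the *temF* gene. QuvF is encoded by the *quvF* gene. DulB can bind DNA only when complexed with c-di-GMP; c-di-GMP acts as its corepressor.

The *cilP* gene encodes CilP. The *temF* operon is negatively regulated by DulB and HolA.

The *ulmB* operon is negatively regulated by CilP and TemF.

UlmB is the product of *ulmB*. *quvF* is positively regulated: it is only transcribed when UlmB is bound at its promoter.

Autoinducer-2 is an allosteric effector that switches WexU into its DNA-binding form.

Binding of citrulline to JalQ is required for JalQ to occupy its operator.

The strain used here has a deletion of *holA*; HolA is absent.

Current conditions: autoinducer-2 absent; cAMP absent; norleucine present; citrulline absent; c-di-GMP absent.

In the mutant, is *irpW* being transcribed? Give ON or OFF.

OFF

Norleucine is present, so LutC is active.
Citrulline is absent, so JalQ is inactive.
With repressor LutC bound, *cilP* is not transcribed.
So CilP is not produced.
c-di-GMP is absent, so DulB is inactive.
HolA is non-functional in this strain, so it has no effect.
With no repressor bound, *temF* is transcribed.
So TemF is produced and active.
With repressor TemF bound, *ulmB* is not transcribed.
So UlmB is not produced.
Required activator UlmB is absent, so *quvF* is not transcribed.
So QuvF is not produced.
Autoinducer-2 is absent, so WexU is inactive.
Required activator WexU is absent, so *irpW* is not transcribed.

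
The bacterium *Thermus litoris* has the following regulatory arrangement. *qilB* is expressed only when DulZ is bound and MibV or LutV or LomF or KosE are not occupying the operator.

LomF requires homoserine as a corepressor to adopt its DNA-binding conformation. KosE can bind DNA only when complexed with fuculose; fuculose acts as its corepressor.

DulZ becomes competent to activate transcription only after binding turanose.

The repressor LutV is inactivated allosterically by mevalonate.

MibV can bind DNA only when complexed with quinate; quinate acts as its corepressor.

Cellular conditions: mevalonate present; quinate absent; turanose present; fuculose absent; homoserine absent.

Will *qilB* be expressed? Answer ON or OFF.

ON

Quinate is absent, so MibV is inactive.
Mevalonate is present, so LutV is inactive.
Homoserine is absent, so LomF is inactive.
Fuculose is absent, so KosE is inactive.
Turanose is present, so DulZ is active.
No repressor is bound and DulZ is active, so *qilB* is transcribed.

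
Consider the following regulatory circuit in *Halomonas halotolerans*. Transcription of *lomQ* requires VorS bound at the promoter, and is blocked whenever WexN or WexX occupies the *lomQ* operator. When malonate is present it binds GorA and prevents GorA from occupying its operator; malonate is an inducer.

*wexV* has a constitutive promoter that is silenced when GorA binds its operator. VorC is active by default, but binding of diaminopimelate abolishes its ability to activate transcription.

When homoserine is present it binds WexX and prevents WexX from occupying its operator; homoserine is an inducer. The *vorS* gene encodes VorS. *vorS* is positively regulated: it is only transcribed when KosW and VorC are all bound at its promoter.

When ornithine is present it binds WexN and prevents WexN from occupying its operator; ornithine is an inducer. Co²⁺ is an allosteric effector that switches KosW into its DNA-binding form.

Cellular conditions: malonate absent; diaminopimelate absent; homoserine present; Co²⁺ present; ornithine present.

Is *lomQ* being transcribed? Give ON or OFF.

ON

Co²⁺ is present, so KosW is active.
Diaminopimelate is absent, so VorC is active.
No repressor is bound and KosW and VorC are active, so *vorS* is transcribed.
So VorS is produced and active.
Ornithine is present, so WexN is inactive.
Homoserine is present, so WexX is inactive.
No repressor is bound and VorS is active, so *lomQ* is transcribed.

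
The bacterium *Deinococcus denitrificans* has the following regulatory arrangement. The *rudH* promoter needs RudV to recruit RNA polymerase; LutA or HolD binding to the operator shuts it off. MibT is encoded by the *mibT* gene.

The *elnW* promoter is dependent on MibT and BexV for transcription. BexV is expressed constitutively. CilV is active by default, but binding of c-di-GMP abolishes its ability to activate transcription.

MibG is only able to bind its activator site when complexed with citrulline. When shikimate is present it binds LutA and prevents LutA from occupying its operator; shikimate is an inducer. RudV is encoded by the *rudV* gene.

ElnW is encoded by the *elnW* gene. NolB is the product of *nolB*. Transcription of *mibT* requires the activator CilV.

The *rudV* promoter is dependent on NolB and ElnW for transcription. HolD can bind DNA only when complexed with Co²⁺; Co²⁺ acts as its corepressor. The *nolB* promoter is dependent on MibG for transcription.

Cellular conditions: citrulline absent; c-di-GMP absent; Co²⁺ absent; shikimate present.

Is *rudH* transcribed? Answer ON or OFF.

Citrulline is absent, so MibG is inactive.
Required activator MibG is absent, so *nolB* is not transcribed.
So NolB is not produced.
c-di-GMP is absent, so CilV is active.
No repressor is bound and CilV is active, so *mibT* is transcribed.
So MibT is produced and active.
BexV is produced constitutively and is active.
No repressor is bound and MibT and BexV are active, so *elnW* is transcribed.
So ElnW is produced and active.
Required activator NolB is absent, so *rudV* is not transcribed.
So RudV is not produced.
Shikimate is present, so LutA is inactive.
Co²⁺ is absent, so HolD is inactive.
Required activator RudV is absent, so *rudH* is not transcribed.

OFF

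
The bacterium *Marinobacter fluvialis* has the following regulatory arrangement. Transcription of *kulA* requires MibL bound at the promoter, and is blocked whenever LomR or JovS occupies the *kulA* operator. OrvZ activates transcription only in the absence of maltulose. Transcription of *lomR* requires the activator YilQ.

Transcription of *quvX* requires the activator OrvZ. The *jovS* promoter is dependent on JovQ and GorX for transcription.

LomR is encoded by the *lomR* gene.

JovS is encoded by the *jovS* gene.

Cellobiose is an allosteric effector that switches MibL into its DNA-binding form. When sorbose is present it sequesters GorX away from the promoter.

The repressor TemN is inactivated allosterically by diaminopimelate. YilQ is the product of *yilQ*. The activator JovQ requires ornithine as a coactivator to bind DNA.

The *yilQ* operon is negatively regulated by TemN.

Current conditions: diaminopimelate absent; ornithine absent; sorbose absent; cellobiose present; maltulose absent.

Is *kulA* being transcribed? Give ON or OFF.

ON

Diaminopimelate is absent, so TemN is active.
With repressor TemN bound, *yilQ* is not transcribed.
So YilQ is not produced.
Required activator YilQ is absent, so *lomR* is not transcribed.
So LomR is not produced.
Ornithine is absent, so JovQ is inactive.
Sorbose is absent, so GorX is active.
Required activator JovQ is absent, so *jovS* is not transcribed.
So JovS is not produced.
Cellobiose is present, so MibL is active.
No repressor is bound and MibL is active, so *kulA* is transcribed.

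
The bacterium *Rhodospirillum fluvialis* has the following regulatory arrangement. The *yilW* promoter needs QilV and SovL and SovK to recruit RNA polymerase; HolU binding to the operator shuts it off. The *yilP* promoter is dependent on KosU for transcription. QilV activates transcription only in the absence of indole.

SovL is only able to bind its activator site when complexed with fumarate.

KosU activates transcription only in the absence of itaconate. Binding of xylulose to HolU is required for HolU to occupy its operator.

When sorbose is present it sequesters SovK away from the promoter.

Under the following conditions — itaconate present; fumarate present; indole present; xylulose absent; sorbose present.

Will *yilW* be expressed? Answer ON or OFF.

OFF

Indole is present, so QilV is inactive.
Fumarate is present, so SovL is active.
Xylulose is absent, so HolU is inactive.
Sorbose is present, so SovK is inactive.
Required activator QilV is absent, so *yilW* is not transcribed.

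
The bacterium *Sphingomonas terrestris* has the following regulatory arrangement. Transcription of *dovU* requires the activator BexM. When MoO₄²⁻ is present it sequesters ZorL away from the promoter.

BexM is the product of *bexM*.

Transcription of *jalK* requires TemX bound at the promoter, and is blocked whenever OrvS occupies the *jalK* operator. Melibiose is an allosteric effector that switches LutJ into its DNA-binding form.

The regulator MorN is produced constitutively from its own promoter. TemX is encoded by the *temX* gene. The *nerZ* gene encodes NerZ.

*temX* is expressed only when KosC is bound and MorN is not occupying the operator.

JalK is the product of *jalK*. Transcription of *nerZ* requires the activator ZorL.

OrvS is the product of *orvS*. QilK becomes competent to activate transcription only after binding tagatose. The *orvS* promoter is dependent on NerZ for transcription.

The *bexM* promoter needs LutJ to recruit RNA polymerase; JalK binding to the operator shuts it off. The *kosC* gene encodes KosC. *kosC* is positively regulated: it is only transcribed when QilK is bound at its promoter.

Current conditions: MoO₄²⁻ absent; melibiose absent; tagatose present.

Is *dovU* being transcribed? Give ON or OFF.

OFF

Tagatose is present, so QilK is active.
No repressor is bound and QilK is active, so *kosC* is transcribed.
So KosC is produced and active.
MorN is produced constitutively and is active.
With repressor MorN bound, *temX* is not transcribed.
So TemX is not produced.
MoO₄²⁻ is absent, so ZorL is active.
No repressor is bound and ZorL is active, so *nerZ* is transcribed.
So NerZ is produced and active.
No repressor is bound and NerZ is active, so *orvS* is transcribed.
So OrvS is produced and active.
With repressor OrvS bound, *jalK* is not transcribed.
So JalK is not produced.
Melibiose is absent, so LutJ is inactive.
Required activator LutJ is absent, so *bexM* is not transcribed.
So BexM is not produced.
Required activator BexM is absent, so *dovU* is not transcribed.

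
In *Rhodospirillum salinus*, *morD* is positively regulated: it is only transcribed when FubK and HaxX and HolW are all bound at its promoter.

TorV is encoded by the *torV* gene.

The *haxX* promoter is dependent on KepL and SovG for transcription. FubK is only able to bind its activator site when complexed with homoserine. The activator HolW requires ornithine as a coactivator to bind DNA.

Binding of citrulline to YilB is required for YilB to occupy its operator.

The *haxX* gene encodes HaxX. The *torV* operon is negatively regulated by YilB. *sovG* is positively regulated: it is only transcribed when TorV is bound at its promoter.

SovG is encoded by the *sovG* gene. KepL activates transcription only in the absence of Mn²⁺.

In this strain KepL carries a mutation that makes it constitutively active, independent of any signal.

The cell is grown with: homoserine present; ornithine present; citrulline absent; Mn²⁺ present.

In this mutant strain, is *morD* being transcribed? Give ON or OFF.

ON

Homoserine is present, so FubK is active.
KepL is constitutively active in this strain.
Citrulline is absent, so YilB is inactive.
With no repressor bound, *torV* is transcribed.
So TorV is produced and active.
No repressor is bound and TorV is active, so *sovG* is transcribed.
So SovG is produced and active.
No repressor is bound and KepL and SovG are active, so *haxX* is transcribed.
So HaxX is produced and active.
Ornithine is present, so HolW is active.
No repressor is bound and FubK and HaxX and HolW are active, so *morD* is transcribed.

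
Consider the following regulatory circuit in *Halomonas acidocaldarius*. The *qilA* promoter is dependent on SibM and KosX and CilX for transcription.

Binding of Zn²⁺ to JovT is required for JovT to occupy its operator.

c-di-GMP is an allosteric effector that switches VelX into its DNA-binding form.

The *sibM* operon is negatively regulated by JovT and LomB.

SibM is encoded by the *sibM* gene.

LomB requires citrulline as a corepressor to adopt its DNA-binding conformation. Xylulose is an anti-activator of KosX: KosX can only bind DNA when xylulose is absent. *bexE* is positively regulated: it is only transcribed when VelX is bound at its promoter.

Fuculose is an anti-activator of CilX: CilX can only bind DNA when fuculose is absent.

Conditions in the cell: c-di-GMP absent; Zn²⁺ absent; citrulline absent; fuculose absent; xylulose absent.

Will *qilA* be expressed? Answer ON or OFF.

ON

Zn²⁺ is absent, so JovT is inactive.
Citrulline is absent, so LomB is inactive.
With no repressor bound, *sibM* is transcribed.
So SibM is produced and active.
Xylulose is absent, so KosX is active.
Fuculose is absent, so CilX is active.
No repressor is bound and SibM and KosX and CilX are active, so *qilA* is transcribed.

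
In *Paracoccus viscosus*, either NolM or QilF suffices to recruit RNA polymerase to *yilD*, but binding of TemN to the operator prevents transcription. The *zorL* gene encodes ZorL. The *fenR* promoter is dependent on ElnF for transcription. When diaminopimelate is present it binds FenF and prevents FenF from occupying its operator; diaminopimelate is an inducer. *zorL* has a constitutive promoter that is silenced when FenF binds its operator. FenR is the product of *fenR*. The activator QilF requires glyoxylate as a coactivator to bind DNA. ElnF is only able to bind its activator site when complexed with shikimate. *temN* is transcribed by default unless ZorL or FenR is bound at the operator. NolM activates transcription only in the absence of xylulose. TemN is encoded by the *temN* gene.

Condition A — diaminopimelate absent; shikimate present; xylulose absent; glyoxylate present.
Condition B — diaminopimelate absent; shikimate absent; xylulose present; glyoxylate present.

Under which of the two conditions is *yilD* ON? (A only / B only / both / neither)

A only

Condition A:
Diaminopimelate is absent, so FenF is active.
With repressor FenF bound, *zorL* is not transcribed.
So ZorL is not produced.
Shikimate is present, so ElnF is active.
No repressor is bound and ElnF is active, so *fenR* is transcribed.
So FenR is produced and active.
With repressor FenR bound, *temN* is not transcribed.
So TemN is not produced.
Xylulose is absent, so NolM is active.
Glyoxylate is present, so QilF is active.
Activator NolM is present, so *yilD* is transcribed.
→ *yilD* is ON in A.
Condition B:
Diaminopimelate is absent, so FenF is active.
With repressor FenF bound, *zorL* is not transcribed.
So ZorL is not produced.
Shikimate is absent, so ElnF is inactive.
Required activator ElnF is absent, so *fenR* is not transcribed.
So FenR is not produced.
With no repressor bound, *temN* is transcribed.
So TemN is produced and active.
Xylulose is present, so NolM is inactive.
Glyoxylate is present, so QilF is active.
With repressor TemN bound, *yilD* is not transcribed.
→ *yilD* is OFF in B.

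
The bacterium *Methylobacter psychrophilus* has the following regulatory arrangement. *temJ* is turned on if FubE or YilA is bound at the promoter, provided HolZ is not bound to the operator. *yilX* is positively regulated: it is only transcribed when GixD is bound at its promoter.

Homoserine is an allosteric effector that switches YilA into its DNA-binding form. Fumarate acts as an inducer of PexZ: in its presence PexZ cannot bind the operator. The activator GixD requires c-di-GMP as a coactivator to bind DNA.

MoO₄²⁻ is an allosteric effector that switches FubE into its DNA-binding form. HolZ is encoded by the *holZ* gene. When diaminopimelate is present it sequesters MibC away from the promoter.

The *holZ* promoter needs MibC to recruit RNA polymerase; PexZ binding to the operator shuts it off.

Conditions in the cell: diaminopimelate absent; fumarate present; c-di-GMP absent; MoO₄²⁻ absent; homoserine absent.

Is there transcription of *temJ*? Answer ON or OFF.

OFF

Diaminopimelate is absent, so MibC is active.
Fumarate is present, so PexZ is inactive.
No repressor is bound and MibC is active, so *holZ* is transcribed.
So HolZ is produced and active.
MoO₄²⁻ is absent, so FubE is inactive.
Homoserine is absent, so YilA is inactive.
With repressor HolZ bound, *temJ* is not transcribed.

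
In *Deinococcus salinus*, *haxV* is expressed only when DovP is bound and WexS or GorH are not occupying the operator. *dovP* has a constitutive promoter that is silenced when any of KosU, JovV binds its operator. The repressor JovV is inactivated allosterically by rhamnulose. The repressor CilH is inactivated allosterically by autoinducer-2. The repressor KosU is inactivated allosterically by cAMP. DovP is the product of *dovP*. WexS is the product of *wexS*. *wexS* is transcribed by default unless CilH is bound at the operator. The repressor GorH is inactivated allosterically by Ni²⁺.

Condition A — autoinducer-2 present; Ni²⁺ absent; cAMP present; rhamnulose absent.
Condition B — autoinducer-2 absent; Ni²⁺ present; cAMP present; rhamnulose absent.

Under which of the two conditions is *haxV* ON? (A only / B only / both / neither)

neither

Condition A:
Autoinducer-2 is present, so CilH is inactive.
With no repressor bound, *wexS* is transcribed.
So WexS is produced and active.
Ni²⁺ is absent, so GorH is active.
cAMP is present, so KosU is inactive.
Rhamnulose is absent, so JovV is active.
With repressor JovV bound, *dovP* is not transcribed.
So DovP is not produced.
With repressor WexS bound, *haxV* is not transcribed.
→ *haxV* is OFF in A.
Condition B:
Autoinducer-2 is absent, so CilH is active.
With repressor CilH bound, *wexS* is not transcribed.
So WexS is not produced.
Ni²⁺ is present, so GorH is inactive.
cAMP is present, so KosU is inactive.
Rhamnulose is absent, so JovV is active.
With repressor JovV bound, *dovP* is not transcribed.
So DovP is not produced.
Required activator DovP is absent, so *haxV* is not transcribed.
→ *haxV* is OFF in B.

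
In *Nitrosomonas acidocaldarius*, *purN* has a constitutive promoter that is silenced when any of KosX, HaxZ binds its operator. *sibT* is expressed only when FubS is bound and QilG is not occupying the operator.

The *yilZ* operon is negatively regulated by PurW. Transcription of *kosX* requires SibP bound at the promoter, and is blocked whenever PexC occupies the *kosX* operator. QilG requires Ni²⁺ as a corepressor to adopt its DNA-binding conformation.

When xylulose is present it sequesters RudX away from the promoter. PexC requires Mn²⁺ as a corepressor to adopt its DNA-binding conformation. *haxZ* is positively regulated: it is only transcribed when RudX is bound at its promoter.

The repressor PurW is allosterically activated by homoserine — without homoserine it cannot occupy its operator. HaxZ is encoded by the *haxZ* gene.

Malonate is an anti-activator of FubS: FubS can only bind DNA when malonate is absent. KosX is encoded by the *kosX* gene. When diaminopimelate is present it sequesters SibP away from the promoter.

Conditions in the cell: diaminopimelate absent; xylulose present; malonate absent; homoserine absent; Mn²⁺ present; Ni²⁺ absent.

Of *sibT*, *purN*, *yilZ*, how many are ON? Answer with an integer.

3

Ni²⁺ is absent, so QilG is inactive.
Malonate is absent, so FubS is active.
No repressor is bound and FubS is active, so *sibT* is transcribed.
→ *sibT* is ON.
Diaminopimelate is absent, so SibP is active.
Mn²⁺ is present, so PexC is active.
With repressor PexC bound, *kosX* is not transcribed.
So KosX is not produced.
Xylulose is present, so RudX is inactive.
Required activator RudX is absent, so *haxZ* is not transcribed.
So HaxZ is not produced.
With no repressor bound, *purN* is transcribed.
→ *purN* is ON.
Homoserine is absent, so PurW is inactive.
With no repressor bound, *yilZ* is transcribed.
→ *yilZ* is ON.
3 of the 3 genes are transcribed.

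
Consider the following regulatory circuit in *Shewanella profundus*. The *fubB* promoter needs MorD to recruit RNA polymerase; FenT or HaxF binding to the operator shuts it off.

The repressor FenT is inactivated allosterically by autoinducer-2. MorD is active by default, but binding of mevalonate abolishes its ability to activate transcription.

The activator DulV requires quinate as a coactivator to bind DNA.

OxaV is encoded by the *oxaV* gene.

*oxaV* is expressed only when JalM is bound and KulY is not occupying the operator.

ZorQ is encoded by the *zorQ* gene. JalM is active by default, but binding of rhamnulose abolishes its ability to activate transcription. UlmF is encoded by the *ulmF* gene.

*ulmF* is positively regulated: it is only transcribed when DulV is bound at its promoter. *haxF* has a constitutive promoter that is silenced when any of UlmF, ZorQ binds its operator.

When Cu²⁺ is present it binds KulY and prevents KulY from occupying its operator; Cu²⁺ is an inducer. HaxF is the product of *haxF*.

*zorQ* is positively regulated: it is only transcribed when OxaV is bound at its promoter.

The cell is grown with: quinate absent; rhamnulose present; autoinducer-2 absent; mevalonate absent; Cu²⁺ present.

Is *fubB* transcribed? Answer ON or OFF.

OFF

Autoinducer-2 is absent, so FenT is active.
Quinate is absent, so DulV is inactive.
Required activator DulV is absent, so *ulmF* is not transcribed.
So UlmF is not produced.
Cu²⁺ is present, so KulY is inactive.
Rhamnulose is present, so JalM is inactive.
Required activator JalM is absent, so *oxaV* is not transcribed.
So OxaV is not produced.
Required activator OxaV is absent, so *zorQ* is not transcribed.
So ZorQ is not produced.
With no repressor bound, *haxF* is transcribed.
So HaxF is produced and active.
Mevalonate is absent, so MorD is active.
With repressor FenT bound, *fubB* is not transcribed.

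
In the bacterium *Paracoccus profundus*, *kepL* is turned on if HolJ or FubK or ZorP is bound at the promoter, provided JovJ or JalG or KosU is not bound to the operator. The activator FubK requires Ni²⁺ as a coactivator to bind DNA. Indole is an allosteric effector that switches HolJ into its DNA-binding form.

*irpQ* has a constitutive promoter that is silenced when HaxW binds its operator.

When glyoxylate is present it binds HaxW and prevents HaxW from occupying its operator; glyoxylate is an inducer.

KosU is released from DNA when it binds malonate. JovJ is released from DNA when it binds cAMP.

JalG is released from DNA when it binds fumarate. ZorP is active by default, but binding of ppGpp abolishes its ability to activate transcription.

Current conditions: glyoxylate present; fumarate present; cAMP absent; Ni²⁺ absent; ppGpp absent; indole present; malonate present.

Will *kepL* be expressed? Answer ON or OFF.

Indole is present, so HolJ is active.
cAMP is absent, so JovJ is active.
Ni²⁺ is absent, so FubK is inactive.
Fumarate is present, so JalG is inactive.
ppGpp is absent, so ZorP is active.
Malonate is present, so KosU is inactive.
With repressor JovJ bound, *kepL* is not transcribed.

OFF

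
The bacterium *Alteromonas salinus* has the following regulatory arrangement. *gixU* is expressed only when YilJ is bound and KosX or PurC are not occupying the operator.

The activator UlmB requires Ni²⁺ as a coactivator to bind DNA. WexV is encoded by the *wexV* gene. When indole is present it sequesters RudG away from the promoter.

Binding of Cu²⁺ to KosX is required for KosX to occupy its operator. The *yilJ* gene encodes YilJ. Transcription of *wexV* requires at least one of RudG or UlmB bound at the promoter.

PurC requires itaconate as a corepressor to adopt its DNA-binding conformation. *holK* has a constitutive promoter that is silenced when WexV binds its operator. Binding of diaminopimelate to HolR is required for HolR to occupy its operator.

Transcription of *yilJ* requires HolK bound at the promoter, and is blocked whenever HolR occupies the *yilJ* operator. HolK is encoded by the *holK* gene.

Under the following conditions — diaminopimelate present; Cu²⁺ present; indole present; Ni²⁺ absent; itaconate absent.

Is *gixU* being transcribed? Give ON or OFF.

Cu²⁺ is present, so KosX is active.
Diaminopimelate is present, so HolR is active.
Indole is present, so RudG is inactive.
Ni²⁺ is absent, so UlmB is inactive.
No activator is available at the *wexV* promoter, so *wexV* is not transcribed.
So WexV is not produced.
With no repressor bound, *holK* is transcribed.
So HolK is produced and active.
With repressor HolR bound, *yilJ* is not transcribed.
So YilJ is not produced.
Itaconate is absent, so PurC is inactive.
With repressor KosX bound, *gixU* is not transcribed.

OFF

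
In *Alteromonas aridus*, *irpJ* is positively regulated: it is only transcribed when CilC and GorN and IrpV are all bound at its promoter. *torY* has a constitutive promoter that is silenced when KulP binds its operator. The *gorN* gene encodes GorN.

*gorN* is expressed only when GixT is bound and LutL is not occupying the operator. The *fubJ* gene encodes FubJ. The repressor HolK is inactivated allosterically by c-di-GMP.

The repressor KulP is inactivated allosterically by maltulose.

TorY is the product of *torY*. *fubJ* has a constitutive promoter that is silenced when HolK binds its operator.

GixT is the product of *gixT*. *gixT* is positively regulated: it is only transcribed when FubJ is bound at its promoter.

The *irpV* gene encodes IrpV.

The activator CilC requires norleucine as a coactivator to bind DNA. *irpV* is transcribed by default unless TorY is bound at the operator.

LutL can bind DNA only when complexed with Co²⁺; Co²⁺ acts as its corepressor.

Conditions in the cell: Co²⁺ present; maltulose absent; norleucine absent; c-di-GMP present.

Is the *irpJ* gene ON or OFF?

OFF

Norleucine is absent, so CilC is inactive.
c-di-GMP is present, so HolK is inactive.
With no repressor bound, *fubJ* is transcribed.
So FubJ is produced and active.
No repressor is bound and FubJ is active, so *gixT* is transcribed.
So GixT is produced and active.
Co²⁺ is present, so LutL is active.
With repressor LutL bound, *gorN* is not transcribed.
So GorN is not produced.
Maltulose is absent, so KulP is active.
With repressor KulP bound, *torY* is not transcribed.
So TorY is not produced.
With no repressor bound, *irpV* is transcribed.
So IrpV is produced and active.
Required activator CilC is absent, so *irpJ* is not transcribed.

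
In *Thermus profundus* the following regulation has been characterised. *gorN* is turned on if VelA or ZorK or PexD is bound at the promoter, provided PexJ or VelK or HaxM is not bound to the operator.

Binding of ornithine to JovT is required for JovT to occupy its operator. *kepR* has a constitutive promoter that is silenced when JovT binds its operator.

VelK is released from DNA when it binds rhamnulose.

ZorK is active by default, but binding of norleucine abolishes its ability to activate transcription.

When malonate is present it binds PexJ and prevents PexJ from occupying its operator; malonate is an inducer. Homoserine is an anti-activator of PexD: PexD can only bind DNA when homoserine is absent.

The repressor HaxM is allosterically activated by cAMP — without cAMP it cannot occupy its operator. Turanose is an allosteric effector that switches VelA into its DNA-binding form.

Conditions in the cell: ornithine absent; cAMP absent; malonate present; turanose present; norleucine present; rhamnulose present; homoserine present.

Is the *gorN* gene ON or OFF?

Malonate is present, so PexJ is inactive.
Turanose is present, so VelA is active.
Rhamnulose is present, so VelK is inactive.
cAMP is absent, so HaxM is inactive.
Norleucine is present, so ZorK is inactive.
Homoserine is present, so PexD is inactive.
Activator VelA is present, so *gorN* is transcribed.

ON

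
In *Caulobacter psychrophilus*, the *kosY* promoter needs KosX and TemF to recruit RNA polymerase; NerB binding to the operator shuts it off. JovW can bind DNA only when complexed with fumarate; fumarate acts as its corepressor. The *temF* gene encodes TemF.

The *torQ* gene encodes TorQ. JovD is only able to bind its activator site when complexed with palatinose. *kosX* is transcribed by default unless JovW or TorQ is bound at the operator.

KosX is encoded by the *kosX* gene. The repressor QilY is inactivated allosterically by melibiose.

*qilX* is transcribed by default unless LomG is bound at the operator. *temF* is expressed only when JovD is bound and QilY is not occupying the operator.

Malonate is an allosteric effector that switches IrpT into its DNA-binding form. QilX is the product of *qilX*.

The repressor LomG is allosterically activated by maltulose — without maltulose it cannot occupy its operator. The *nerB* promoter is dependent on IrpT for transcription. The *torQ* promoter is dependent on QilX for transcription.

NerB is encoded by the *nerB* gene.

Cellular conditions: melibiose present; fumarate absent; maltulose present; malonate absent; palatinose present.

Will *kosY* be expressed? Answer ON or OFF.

Malonate is absent, so IrpT is inactive.
Required activator IrpT is absent, so *nerB* is not transcribed.
So NerB is not produced.
Fumarate is absent, so JovW is inactive.
Maltulose is present, so LomG is active.
With repressor LomG bound, *qilX* is not transcribed.
So QilX is not produced.
Required activator QilX is absent, so *torQ* is not transcribed.
So TorQ is not produced.
With no repressor bound, *kosX* is transcribed.
So KosX is produced and active.
Palatinose is present, so JovD is active.
Melibiose is present, so QilY is inactive.
No repressor is bound and JovD is active, so *temF* is transcribed.
So TemF is produced and active.
No repressor is bound and KosX and TemF are active, so *kosY* is transcribed.

ON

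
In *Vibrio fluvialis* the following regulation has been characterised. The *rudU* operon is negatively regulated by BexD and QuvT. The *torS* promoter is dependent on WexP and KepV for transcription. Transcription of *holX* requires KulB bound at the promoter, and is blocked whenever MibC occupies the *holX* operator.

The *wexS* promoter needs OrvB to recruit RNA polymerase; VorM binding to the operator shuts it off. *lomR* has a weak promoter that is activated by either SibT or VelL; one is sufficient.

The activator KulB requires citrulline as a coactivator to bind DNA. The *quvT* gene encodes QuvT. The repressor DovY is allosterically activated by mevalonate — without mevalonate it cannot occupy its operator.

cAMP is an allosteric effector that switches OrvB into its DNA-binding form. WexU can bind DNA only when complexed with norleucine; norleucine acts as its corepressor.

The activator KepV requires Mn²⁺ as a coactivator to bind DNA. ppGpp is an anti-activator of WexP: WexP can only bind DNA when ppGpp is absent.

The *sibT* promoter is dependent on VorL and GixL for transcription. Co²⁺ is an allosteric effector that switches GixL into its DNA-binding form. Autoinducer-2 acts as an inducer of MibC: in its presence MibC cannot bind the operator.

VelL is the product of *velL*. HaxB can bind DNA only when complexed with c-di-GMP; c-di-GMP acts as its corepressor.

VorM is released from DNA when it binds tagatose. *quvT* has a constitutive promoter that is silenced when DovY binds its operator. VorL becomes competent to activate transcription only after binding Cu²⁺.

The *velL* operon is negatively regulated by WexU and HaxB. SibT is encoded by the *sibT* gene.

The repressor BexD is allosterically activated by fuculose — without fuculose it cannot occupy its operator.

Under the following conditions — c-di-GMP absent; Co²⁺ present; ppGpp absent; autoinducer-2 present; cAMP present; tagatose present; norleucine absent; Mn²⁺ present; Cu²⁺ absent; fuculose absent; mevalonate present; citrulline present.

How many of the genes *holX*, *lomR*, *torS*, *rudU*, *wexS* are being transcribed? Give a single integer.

5

Autoinducer-2 is present, so MibC is inactive.
Citrulline is present, so KulB is active.
No repressor is bound and KulB is active, so *holX* is transcribed.
→ *holX* is ON.
Cu²⁺ is absent, so VorL is inactive.
Co²⁺ is present, so GixL is active.
Required activator VorL is absent, so *sibT* is not transcribed.
So SibT is not produced.
Norleucine is absent, so WexU is inactive.
c-di-GMP is absent, so HaxB is inactive.
With no repressor bound, *velL* is transcribed.
So VelL is produced and active.
Activator VelL is present, so *lomR* is transcribed.
→ *lomR* is ON.
ppGpp is absent, so WexP is active.
Mn²⁺ is present, so KepV is active.
No repressor is bound and WexP and KepV are active, so *torS* is transcribed.
→ *torS* is ON.
Fuculose is absent, so BexD is inactive.
Mevalonate is present, so DovY is active.
With repressor DovY bound, *quvT* is not transcribed.
So QuvT is not produced.
With no repressor bound, *rudU* is transcribed.
→ *rudU* is ON.
cAMP is present, so OrvB is active.
Tagatose is present, so VorM is inactive.
No repressor is bound and OrvB is active, so *wexS* is transcribed.
→ *wexS* is ON.
5 of the 5 genes are transcribed.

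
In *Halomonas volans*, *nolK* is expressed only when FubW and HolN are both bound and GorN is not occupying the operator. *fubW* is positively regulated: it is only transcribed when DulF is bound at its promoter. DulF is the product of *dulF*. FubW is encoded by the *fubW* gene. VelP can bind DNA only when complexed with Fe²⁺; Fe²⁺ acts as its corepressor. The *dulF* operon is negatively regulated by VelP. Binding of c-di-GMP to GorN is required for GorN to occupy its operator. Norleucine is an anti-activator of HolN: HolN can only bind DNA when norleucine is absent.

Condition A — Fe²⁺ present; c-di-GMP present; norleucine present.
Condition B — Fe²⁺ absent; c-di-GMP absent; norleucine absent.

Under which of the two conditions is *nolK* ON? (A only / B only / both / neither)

B only

Condition A:
Fe²⁺ is present, so VelP is active.
With repressor VelP bound, *dulF* is not transcribed.
So DulF is not produced.
Required activator DulF is absent, so *fubW* is not transcribed.
So FubW is not produced.
c-di-GMP is present, so GorN is active.
Norleucine is present, so HolN is inactive.
With repressor GorN bound, *nolK* is not transcribed.
→ *nolK* is OFF in A.
Condition B:
Fe²⁺ is absent, so VelP is inactive.
With no repressor bound, *dulF* is transcribed.
So DulF is produced and active.
No repressor is bound and DulF is active, so *fubW* is transcribed.
So FubW is produced and active.
c-di-GMP is absent, so GorN is inactive.
Norleucine is absent, so HolN is active.
No repressor is bound and FubW and HolN are active, so *nolK* is transcribed.
→ *nolK* is ON in B.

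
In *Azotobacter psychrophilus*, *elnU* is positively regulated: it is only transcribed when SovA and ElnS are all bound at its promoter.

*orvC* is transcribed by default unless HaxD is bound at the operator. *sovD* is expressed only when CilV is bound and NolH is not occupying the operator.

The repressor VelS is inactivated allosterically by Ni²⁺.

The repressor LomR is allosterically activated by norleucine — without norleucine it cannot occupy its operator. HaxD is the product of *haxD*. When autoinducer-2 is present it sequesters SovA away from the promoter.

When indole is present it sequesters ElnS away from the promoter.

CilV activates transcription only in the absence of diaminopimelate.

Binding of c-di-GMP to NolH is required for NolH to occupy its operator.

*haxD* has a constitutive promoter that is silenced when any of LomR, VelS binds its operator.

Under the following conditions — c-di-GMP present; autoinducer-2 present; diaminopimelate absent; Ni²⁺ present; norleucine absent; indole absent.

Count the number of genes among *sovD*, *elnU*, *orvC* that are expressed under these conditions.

0

c-di-GMP is present, so NolH is active.
Diaminopimelate is absent, so CilV is active.
With repressor NolH bound, *sovD* is not transcribed.
→ *sovD* is OFF.
Autoinducer-2 is present, so SovA is inactive.
Indole is absent, so ElnS is active.
Required activator SovA is absent, so *elnU* is not transcribed.
→ *elnU* is OFF.
Norleucine is absent, so LomR is inactive.
Ni²⁺ is present, so VelS is inactive.
With no repressor bound, *haxD* is transcribed.
So HaxD is produced and active.
With repressor HaxD bound, *orvC* is not transcribed.
→ *orvC* is OFF.
0 of the 3 genes are transcribed.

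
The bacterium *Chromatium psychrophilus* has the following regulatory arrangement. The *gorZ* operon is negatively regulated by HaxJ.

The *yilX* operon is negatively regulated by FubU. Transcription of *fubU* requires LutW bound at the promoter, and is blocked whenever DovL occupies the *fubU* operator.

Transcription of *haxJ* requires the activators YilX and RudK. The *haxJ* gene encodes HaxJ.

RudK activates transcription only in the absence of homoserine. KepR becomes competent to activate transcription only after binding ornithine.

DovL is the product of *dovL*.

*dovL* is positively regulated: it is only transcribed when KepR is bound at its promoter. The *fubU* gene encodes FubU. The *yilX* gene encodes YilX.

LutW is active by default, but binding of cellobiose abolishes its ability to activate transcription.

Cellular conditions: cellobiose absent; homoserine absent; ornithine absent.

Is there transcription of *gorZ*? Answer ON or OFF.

ON

Ornithine is absent, so KepR is inactive.
Required activator KepR is absent, so *dovL* is not transcribed.
So DovL is not produced.
Cellobiose is absent, so LutW is active.
No repressor is bound and LutW is active, so *fubU* is transcribed.
So FubU is produced and active.
With repressor FubU bound, *yilX* is not transcribed.
So YilX is not produced.
Homoserine is absent, so RudK is active.
Required activator YilX is absent, so *haxJ* is not transcribed.
So HaxJ is not produced.
With no repressor bound, *gorZ* is transcribed.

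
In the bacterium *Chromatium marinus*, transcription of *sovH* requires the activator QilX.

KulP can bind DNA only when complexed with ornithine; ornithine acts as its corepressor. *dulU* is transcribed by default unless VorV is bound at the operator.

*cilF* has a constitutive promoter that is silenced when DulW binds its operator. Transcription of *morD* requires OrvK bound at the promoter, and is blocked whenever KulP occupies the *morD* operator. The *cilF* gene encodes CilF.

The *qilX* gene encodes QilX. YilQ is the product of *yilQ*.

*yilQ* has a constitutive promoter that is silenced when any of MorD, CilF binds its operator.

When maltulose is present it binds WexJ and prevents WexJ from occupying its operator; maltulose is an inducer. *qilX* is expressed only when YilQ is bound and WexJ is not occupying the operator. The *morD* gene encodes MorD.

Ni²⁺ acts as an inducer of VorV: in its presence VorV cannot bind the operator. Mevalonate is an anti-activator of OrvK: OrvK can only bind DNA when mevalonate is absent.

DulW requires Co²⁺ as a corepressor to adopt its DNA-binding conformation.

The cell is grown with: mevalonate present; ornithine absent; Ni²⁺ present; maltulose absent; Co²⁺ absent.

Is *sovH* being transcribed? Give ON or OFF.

OFF

Ornithine is absent, so KulP is inactive.
Mevalonate is present, so OrvK is inactive.
Required activator OrvK is absent, so *morD* is not transcribed.
So MorD is not produced.
Co²⁺ is absent, so DulW is inactive.
With no repressor bound, *cilF* is transcribed.
So CilF is produced and active.
With repressor CilF bound, *yilQ* is not transcribed.
So YilQ is not produced.
Maltulose is absent, so WexJ is active.
With repressor WexJ bound, *qilX* is not transcribed.
So QilX is not produced.
Required activator QilX is absent, so *sovH* is not transcribed.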